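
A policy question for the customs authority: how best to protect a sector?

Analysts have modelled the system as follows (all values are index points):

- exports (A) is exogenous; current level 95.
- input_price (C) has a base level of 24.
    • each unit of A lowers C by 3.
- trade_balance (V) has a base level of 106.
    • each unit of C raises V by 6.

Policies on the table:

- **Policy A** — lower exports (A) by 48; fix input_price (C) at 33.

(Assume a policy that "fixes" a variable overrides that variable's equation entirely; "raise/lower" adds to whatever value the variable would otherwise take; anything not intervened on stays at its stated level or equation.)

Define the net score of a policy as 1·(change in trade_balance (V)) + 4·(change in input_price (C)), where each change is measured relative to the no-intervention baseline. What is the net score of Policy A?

2940

Baseline:
  A = 95
  C = 24 − 3·95 = -261
  V = 106 + 6·(-261) = -1460
Policy A (A − 48, C := 33):
  A = 95 − 48 = 47
  C = 33
  V = 106 + 6·33 = 304
ΔV = 304 − (-1460) = 1764; ΔC = 33 − (-261) = 294
Score = 1·1764 + 4·294 = 2940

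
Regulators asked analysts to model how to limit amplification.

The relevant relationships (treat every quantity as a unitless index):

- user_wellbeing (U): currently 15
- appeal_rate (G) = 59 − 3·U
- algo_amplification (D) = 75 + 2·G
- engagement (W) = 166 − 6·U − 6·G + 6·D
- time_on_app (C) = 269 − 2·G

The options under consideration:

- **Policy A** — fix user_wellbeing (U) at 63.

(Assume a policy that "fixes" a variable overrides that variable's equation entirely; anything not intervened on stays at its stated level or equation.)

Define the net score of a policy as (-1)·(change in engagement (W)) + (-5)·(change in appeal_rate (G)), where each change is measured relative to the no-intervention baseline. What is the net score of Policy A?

Baseline:
  U = 15
  G = 59 − 3·15 = 14
  D = 75 + 2·14 = 103
  W = 166 − 6·15 − 6·14 + 6·103 = 610
Policy A (U := 63):
  U = 63
  G = 59 − 3·63 = -130
  D = 75 + 2·(-130) = -185
  W = 166 − 6·63 − 6·(-130) + 6·(-185) = -542
ΔW = -542 − 610 = -1152; ΔG = -130 − 14 = -144
Score = (-1)·(-1152) + (-5)·(-144) = 1872

1872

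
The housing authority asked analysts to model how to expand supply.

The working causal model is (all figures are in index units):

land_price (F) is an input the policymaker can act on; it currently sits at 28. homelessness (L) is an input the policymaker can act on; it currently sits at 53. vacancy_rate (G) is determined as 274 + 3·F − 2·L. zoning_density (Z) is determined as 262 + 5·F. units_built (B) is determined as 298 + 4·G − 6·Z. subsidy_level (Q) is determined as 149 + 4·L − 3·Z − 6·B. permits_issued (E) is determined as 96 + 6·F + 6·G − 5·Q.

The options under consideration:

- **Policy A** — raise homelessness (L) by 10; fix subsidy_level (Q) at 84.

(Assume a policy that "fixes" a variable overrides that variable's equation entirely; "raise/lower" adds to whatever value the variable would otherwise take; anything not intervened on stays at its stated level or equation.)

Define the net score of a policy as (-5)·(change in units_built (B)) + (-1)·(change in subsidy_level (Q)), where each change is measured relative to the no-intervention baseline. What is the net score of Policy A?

Baseline:
  F = 28
  L = 53
  G = 274 + 3·28 − 2·53 = 252
  Z = 262 + 5·28 = 402
  B = 298 + 4·252 − 6·402 = -1106
  Q = 149 + 4·53 − 3·402 − 6·(-1106) = 5791
Policy A (L + 10, Q := 84):
  F = 28
  L = 53 + 10 = 63
  G = 274 + 3·28 − 2·63 = 232
  Z = 262 + 5·28 = 402
  B = 298 + 4·232 − 6·402 = -1186
  Q = 84
ΔB = -1186 − (-1106) = -80; ΔQ = 84 − 5791 = -5707
Score = (-5)·(-80) + (-1)·(-5707) = 6107

6107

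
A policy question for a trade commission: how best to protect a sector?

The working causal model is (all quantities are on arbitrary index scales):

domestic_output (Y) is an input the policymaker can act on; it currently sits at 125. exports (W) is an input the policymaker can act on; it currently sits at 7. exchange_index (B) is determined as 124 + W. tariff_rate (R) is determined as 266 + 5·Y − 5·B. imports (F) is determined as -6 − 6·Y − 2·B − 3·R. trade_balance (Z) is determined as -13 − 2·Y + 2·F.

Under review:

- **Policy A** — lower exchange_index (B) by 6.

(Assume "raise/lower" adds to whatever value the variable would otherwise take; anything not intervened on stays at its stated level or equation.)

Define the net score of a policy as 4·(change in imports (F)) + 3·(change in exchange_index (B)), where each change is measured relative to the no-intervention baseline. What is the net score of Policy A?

-330

Baseline:
  Y = 125
  W = 7
  B = 124 + 7 = 131
  R = 266 + 5·125 − 5·131 = 236
  F = -6 − 6·125 − 2·131 − 3·236 = -1726
Policy A (B − 6):
  Y = 125
  W = 7
  B = 124 + 7 (−6 from intervention) = 125
  R = 266 + 5·125 − 5·125 = 266
  F = -6 − 6·125 − 2·125 − 3·266 = -1804
ΔF = -1804 − (-1726) = -78; ΔB = 125 − 131 = -6
Score = 4·(-78) + 3·(-6) = -330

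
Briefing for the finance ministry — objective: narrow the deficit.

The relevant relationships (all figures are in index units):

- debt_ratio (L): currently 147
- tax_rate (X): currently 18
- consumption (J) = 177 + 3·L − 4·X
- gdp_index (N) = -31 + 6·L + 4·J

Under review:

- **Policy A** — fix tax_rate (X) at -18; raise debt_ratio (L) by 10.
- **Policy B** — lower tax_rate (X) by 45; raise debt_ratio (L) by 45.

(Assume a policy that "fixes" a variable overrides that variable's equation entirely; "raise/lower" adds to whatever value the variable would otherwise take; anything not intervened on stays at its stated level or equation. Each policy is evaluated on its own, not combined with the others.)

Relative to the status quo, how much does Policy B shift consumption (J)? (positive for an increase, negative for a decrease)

Baseline:
  L = 147
  X = 18
  J = 177 + 3·147 − 4·18 = 546
Policy B (X − 45, L + 45):
  L = 147 + 45 = 192
  X = 18 − 45 = -27
  J = 177 + 3·192 − 4·(-27) = 861
Change in J: 861 − 546 = 315

315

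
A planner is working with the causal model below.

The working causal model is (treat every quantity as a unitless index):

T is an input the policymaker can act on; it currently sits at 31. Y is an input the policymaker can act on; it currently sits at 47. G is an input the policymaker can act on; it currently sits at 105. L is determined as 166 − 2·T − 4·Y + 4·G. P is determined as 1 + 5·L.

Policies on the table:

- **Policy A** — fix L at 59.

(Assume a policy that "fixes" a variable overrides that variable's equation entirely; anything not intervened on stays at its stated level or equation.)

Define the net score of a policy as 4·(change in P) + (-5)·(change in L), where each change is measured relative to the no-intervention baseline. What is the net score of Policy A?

Baseline:
  T = 31
  Y = 47
  G = 105
  L = 166 − 2·31 − 4·47 + 4·105 = 336
  P = 1 + 5·336 = 1681
Policy A (L := 59):
  T = 31
  Y = 47
  G = 105
  L = 59
  P = 1 + 5·59 = 296
ΔP = 296 − 1681 = -1385; ΔL = 59 − 336 = -277
Score = 4·(-1385) + (-5)·(-277) = -4155

-4155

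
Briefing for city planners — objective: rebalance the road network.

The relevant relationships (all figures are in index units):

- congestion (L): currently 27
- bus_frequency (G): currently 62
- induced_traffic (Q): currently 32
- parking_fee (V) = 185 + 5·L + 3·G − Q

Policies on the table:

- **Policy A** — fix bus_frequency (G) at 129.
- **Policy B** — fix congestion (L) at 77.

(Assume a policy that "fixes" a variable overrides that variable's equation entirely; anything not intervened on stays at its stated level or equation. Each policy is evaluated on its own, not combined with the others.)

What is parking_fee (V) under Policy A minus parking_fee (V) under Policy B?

Policy A (G := 129):
  L = 27
  G = 129
  Q = 32
  V = 185 + 5·27 + 3·129 − 32 = 675
Policy B (L := 77):
  L = 77
  G = 62
  Q = 32
  V = 185 + 5·77 + 3·62 − 32 = 724
V: 675 − 724 = -49

-49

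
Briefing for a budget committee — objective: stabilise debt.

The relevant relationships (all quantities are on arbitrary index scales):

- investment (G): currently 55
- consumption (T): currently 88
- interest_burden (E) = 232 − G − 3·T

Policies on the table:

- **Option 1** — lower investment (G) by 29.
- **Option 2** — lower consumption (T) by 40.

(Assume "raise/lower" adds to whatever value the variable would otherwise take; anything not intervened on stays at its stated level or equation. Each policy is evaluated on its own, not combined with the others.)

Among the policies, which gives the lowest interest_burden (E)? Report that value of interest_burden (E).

Option 1 (G − 29):
  G = 55 − 29 = 26
  T = 88
  E = 232 − 26 − 3·88 = -58
Option 2 (T − 40):
  G = 55
  T = 88 − 40 = 48
  E = 232 − 55 − 3·48 = 33
Comparing — Option 1: E=-58, Option 2: E=33. Lowest is -58 (Option 1).

-58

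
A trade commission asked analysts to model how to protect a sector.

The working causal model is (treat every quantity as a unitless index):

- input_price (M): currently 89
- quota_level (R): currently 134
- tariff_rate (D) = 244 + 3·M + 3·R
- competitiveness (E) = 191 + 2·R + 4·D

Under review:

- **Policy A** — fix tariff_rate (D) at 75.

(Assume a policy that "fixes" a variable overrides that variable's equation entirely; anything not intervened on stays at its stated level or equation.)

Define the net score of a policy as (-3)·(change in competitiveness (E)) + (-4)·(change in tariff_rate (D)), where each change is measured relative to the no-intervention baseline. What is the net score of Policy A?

Baseline:
  M = 89
  R = 134
  D = 244 + 3·89 + 3·134 = 913
  E = 191 + 2·134 + 4·913 = 4111
Policy A (D := 75):
  M = 89
  R = 134
  D = 75
  E = 191 + 2·134 + 4·75 = 759
ΔE = 759 − 4111 = -3352; ΔD = 75 − 913 = -838
Score = (-3)·(-3352) + (-4)·(-838) = 13408

13408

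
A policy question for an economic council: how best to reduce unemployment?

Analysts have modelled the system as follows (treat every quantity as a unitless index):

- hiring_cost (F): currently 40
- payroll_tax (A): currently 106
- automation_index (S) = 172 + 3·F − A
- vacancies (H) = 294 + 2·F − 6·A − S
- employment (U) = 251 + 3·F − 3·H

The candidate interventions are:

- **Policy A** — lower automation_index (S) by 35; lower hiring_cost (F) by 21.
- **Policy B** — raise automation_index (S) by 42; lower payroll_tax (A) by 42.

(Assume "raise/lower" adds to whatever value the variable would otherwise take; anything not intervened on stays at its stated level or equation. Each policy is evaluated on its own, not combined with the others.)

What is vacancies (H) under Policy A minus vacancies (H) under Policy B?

-112

Policy A (S − 35, F − 21):
  F = 40 − 21 = 19
  A = 106
  S = 172 + 3·19 − 106 (−35 from intervention) = 88
  H = 294 + 2·19 − 6·106 − 88 = -392
Policy B (S + 42, A − 42):
  F = 40
  A = 106 − 42 = 64
  S = 172 + 3·40 − 64 (+42 from intervention) = 270
  H = 294 + 2·40 − 6·64 − 270 = -280
H: -392 − (-280) = -112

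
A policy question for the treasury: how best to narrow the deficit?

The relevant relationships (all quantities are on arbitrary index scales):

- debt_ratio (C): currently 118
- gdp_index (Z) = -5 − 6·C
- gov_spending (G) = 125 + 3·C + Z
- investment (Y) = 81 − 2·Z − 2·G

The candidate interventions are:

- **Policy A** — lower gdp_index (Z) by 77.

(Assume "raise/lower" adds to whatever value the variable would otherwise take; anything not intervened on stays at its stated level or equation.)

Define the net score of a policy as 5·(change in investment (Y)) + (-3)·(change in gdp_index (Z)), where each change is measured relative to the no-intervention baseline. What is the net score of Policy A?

1771

Baseline:
  C = 118
  Z = -5 − 6·118 = -713
  G = 125 + 3·118 + (-713) = -234
  Y = 81 − 2·(-713) − 2·(-234) = 1975
Policy A (Z − 77):
  C = 118
  Z = -5 − 6·118 (−77 from intervention) = -790
  G = 125 + 3·118 + (-790) = -311
  Y = 81 − 2·(-790) − 2·(-311) = 2283
ΔY = 2283 − 1975 = 308; ΔZ = -790 − (-713) = -77
Score = 5·308 + (-3)·(-77) = 1771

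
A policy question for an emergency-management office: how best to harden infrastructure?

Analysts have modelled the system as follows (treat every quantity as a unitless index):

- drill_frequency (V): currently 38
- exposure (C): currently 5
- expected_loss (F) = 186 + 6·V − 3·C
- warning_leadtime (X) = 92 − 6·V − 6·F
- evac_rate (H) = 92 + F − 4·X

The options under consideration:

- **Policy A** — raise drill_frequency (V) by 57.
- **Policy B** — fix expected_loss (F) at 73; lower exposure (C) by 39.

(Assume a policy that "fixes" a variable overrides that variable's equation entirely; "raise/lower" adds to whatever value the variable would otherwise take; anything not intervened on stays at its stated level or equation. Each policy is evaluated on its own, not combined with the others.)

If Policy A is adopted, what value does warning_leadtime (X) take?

Policy A (V + 57):
  V = 38 + 57 = 95
  C = 5
  F = 186 + 6·95 − 3·5 = 741
  X = 92 − 6·95 − 6·741 = -4924

-4924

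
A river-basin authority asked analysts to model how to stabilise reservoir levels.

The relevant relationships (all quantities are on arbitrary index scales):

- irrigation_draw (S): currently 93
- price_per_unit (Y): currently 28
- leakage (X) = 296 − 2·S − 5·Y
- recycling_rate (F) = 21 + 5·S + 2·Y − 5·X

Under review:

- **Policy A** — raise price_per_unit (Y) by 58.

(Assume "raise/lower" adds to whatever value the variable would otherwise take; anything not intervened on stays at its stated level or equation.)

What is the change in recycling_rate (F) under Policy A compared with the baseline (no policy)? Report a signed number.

1566

Baseline:
  S = 93
  Y = 28
  X = 296 − 2·93 − 5·28 = -30
  F = 21 + 5·93 + 2·28 − 5·(-30) = 692
Policy A (Y + 58):
  S = 93
  Y = 28 + 58 = 86
  X = 296 − 2·93 − 5·86 = -320
  F = 21 + 5·93 + 2·86 − 5·(-320) = 2258
Change in F: 2258 − 692 = 1566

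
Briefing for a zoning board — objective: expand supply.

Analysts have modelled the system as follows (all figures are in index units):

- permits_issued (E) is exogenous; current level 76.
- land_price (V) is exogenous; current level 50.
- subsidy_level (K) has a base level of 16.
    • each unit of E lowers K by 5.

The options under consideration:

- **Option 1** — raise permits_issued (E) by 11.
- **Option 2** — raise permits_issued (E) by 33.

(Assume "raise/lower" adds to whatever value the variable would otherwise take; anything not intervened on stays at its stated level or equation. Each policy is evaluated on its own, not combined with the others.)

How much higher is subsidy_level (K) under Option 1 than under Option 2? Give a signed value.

110

Option 1 (E + 11):
  E = 76 + 11 = 87
  K = 16 − 5·87 = -419
Option 2 (E + 33):
  E = 76 + 33 = 109
  K = 16 − 5·109 = -529
K: -419 − (-529) = 110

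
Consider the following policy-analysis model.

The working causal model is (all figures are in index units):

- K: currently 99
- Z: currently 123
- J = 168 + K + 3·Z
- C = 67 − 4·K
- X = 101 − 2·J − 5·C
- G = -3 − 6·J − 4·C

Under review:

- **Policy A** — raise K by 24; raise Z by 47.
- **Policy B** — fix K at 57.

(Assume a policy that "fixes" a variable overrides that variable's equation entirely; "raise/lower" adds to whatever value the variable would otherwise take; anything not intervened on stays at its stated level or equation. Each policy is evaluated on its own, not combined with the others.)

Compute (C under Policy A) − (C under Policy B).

-264

Policy A (K + 24, Z + 47):
  K = 99 + 24 = 123
  C = 67 − 4·123 = -425
Policy B (K := 57):
  K = 57
  C = 67 − 4·57 = -161
C: -425 − (-161) = -264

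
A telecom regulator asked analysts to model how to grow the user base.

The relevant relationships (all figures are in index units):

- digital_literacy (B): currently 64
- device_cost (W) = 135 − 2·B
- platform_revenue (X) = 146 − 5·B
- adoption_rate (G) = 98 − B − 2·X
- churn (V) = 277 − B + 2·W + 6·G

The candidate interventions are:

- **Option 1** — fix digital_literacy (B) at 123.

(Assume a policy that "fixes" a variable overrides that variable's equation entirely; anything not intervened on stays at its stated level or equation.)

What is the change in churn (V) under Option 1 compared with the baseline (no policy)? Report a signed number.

Baseline:
  B = 64
  W = 135 − 2·64 = 7
  X = 146 − 5·64 = -174
  G = 98 − 64 − 2·(-174) = 382
  V = 277 − 64 + 2·7 + 6·382 = 2519
Option 1 (B := 123):
  B = 123
  W = 135 − 2·123 = -111
  X = 146 − 5·123 = -469
  G = 98 − 123 − 2·(-469) = 913
  V = 277 − 123 + 2·(-111) + 6·913 = 5410
Change in V: 5410 − 2519 = 2891

2891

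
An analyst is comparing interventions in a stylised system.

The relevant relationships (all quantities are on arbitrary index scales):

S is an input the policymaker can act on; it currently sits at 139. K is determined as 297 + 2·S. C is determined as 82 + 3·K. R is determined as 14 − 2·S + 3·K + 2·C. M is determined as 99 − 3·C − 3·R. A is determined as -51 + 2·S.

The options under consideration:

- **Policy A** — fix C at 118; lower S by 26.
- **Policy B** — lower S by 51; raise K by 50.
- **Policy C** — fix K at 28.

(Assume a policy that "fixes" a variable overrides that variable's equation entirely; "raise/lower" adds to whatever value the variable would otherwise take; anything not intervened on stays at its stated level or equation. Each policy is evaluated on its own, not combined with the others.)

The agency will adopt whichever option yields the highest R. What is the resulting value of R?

4709

Policy A (C := 118, S − 26):
  S = 139 − 26 = 113
  K = 297 + 2·113 = 523
  C = 118
  R = 14 − 2·113 + 3·523 + 2·118 = 1593
Policy B (S − 51, K + 50):
  S = 139 − 51 = 88
  K = 297 + 2·88 (+50 from intervention) = 523
  C = 82 + 3·523 = 1651
  R = 14 − 2·88 + 3·523 + 2·1651 = 4709
Policy C (K := 28):
  S = 139
  K = 28
  C = 82 + 3·28 = 166
  R = 14 − 2·139 + 3·28 + 2·166 = 152
Comparing — Policy A: R=1593, Policy B: R=4709, Policy C: R=152. Highest is 4709 (Policy B).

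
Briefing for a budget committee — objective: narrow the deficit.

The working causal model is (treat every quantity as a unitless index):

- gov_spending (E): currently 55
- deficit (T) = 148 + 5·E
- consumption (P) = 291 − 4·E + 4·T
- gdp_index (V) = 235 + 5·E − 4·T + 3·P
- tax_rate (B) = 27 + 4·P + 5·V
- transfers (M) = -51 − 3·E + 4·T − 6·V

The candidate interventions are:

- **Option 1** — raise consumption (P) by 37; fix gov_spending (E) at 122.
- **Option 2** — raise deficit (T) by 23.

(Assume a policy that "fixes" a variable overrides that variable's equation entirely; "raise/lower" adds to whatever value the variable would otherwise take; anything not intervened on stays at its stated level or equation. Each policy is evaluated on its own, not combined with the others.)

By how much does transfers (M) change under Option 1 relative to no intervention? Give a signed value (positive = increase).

-12793

Baseline:
  E = 55
  T = 148 + 5·55 = 423
  P = 291 − 4·55 + 4·423 = 1763
  V = 235 + 5·55 − 4·423 + 3·1763 = 4107
  M = -51 − 3·55 + 4·423 − 6·4107 = -23166
Option 1 (P + 37, E := 122):
  E = 122
  T = 148 + 5·122 = 758
  P = 291 − 4·122 + 4·758 (+37 from intervention) = 2872
  V = 235 + 5·122 − 4·758 + 3·2872 = 6429
  M = -51 − 3·122 + 4·758 − 6·6429 = -35959
Change in M: -35959 − (-23166) = -12793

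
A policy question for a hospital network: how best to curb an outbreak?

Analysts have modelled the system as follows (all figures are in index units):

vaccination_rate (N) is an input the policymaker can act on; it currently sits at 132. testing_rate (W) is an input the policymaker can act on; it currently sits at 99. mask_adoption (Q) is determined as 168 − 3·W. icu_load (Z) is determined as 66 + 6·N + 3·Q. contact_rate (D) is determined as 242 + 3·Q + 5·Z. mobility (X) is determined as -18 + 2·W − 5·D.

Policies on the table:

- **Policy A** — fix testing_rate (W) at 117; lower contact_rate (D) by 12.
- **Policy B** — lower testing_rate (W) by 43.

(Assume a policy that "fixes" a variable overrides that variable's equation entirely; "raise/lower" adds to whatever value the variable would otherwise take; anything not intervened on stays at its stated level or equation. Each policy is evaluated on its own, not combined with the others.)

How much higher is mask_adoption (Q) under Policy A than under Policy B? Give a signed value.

Policy A (W := 117, D − 12):
  W = 117
  Q = 168 − 3·117 = -183
Policy B (W − 43):
  W = 99 − 43 = 56
  Q = 168 − 3·56 = 0
Q: -183 − 0 = -183

-183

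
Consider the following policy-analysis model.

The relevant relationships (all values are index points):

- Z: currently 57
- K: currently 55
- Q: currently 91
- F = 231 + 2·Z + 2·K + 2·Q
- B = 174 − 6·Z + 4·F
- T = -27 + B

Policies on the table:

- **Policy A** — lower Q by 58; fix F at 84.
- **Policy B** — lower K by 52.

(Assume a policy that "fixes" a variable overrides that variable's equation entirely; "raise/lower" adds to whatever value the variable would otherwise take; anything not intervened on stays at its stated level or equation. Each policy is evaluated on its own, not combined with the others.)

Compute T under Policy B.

Policy B (K − 52):
  Z = 57
  K = 55 − 52 = 3
  Q = 91
  F = 231 + 2·57 + 2·3 + 2·91 = 533
  B = 174 − 6·57 + 4·533 = 1964
  T = -27 + 1964 = 1937

1937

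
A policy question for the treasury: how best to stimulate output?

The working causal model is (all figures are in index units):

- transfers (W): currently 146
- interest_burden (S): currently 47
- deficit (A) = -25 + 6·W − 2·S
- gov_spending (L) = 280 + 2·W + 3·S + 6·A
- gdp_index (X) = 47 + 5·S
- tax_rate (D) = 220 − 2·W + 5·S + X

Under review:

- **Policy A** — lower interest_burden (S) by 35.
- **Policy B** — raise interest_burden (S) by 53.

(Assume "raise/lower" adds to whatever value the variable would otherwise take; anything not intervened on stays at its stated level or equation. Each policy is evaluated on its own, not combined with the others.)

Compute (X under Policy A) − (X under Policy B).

Policy A (S − 35):
  S = 47 − 35 = 12
  X = 47 + 5·12 = 107
Policy B (S + 53):
  S = 47 + 53 = 100
  X = 47 + 5·100 = 547
X: 107 − 547 = -440

-440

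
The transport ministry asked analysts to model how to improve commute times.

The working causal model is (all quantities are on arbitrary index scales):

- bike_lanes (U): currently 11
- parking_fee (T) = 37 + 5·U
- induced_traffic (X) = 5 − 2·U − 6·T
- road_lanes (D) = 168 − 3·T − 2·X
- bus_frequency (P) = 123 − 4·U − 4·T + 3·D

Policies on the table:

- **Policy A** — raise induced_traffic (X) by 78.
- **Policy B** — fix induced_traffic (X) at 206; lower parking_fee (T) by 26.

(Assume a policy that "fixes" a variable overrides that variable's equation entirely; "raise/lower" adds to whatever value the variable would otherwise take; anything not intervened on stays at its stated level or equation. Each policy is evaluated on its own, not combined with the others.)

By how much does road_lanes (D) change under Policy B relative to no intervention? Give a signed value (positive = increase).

-1472

Baseline:
  U = 11
  T = 37 + 5·11 = 92
  X = 5 − 2·11 − 6·92 = -569
  D = 168 − 3·92 − 2·(-569) = 1030
Policy B (X := 206, T − 26):
  U = 11
  T = 37 + 5·11 (−26 from intervention) = 66
  X = 206
  D = 168 − 3·66 − 2·206 = -442
Change in D: -442 − 1030 = -1472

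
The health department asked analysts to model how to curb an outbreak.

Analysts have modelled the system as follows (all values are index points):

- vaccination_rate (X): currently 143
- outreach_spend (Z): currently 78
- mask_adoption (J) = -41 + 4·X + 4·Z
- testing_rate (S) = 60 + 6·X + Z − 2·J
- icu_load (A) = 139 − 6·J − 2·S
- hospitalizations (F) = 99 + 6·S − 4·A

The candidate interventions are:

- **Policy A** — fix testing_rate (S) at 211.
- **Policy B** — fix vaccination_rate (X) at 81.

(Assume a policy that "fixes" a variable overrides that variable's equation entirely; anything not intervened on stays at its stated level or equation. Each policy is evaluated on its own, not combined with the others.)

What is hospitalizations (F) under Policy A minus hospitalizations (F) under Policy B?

Policy A (S := 211):
  X = 143
  Z = 78
  J = -41 + 4·143 + 4·78 = 843
  S = 211
  A = 139 − 6·843 − 2·211 = -5341
  F = 99 + 6·211 − 4·(-5341) = 22729
Policy B (X := 81):
  X = 81
  Z = 78
  J = -41 + 4·81 + 4·78 = 595
  S = 60 + 6·81 + 78 − 2·595 = -566
  A = 139 − 6·595 − 2·(-566) = -2299
  F = 99 + 6·(-566) − 4·(-2299) = 5899
F: 22729 − 5899 = 16830

16830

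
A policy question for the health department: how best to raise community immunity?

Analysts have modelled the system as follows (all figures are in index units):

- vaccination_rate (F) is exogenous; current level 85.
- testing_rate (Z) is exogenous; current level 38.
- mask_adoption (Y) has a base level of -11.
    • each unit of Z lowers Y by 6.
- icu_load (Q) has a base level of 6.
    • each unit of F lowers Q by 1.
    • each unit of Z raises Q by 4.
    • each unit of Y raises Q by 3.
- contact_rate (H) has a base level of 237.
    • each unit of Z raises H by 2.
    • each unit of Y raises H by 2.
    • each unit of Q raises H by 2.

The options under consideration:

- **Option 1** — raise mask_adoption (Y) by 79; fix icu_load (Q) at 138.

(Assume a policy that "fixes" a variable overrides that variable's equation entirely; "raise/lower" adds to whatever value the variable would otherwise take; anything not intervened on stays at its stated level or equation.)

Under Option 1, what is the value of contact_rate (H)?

269

Option 1 (Y + 79, Q := 138):
  F = 85
  Z = 38
  Y = -11 − 6·38 (+79 from intervention) = -160
  Q = 138
  H = 237 + 2·38 + 2·(-160) + 2·138 = 269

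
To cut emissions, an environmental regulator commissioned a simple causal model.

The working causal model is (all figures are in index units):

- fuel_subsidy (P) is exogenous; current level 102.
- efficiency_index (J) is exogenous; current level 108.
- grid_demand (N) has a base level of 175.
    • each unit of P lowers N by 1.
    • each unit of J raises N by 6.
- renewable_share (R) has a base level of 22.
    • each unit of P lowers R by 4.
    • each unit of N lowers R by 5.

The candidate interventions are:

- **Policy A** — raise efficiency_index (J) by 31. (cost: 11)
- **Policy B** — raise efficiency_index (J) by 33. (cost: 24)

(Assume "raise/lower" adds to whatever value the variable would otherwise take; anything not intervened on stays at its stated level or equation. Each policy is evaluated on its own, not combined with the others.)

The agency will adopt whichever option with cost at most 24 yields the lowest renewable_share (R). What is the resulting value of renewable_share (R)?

Policy A (J + 31):
  P = 102
  J = 108 + 31 = 139
  N = 175 − 102 + 6·139 = 907
  R = 22 − 4·102 − 5·907 = -4921
Policy B (J + 33):
  P = 102
  J = 108 + 33 = 141
  N = 175 − 102 + 6·141 = 919
  R = 22 − 4·102 − 5·919 = -4981
Comparing — Policy A: R=-4921, Policy B: R=-4981. Lowest is -4981 (Policy B).

-4981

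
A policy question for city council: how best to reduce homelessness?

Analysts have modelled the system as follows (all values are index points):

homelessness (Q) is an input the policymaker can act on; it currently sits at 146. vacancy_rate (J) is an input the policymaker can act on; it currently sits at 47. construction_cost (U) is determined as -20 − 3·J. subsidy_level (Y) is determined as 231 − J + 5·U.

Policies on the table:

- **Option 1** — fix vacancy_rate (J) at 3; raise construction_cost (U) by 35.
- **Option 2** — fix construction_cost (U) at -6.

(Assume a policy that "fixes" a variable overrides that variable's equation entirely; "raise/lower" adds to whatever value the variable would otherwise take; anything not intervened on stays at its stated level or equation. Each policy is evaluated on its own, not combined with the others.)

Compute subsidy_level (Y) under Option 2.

154

Option 2 (U := -6):
  J = 47
  U = -6
  Y = 231 − 47 + 5·(-6) = 154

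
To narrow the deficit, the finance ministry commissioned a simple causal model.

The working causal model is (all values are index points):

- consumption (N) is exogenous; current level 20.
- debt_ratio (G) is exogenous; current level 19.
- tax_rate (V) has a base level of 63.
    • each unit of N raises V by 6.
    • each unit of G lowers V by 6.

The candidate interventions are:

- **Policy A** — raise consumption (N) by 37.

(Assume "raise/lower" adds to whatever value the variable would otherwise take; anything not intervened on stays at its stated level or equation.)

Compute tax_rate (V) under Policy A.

Policy A (N + 37):
  N = 20 + 37 = 57
  G = 19
  V = 63 + 6·57 − 6·19 = 291

291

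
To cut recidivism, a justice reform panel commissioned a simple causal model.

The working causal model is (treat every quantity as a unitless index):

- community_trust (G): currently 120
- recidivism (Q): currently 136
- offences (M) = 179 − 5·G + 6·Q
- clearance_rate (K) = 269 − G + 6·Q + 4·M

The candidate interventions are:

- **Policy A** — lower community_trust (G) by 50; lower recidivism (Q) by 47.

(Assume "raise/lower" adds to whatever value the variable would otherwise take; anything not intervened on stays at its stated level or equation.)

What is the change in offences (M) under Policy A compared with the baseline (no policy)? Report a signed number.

Baseline:
  G = 120
  Q = 136
  M = 179 − 5·120 + 6·136 = 395
Policy A (G − 50, Q − 47):
  G = 120 − 50 = 70
  Q = 136 − 47 = 89
  M = 179 − 5·70 + 6·89 = 363
Change in M: 363 − 395 = -32

-32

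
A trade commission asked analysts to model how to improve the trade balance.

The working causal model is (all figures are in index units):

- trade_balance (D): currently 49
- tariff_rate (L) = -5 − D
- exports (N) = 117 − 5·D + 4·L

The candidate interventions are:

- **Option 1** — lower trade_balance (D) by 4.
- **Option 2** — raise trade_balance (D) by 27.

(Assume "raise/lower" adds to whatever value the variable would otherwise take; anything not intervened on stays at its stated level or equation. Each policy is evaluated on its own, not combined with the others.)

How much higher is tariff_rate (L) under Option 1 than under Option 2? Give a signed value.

Option 1 (D − 4):
  D = 49 − 4 = 45
  L = -5 − 45 = -50
Option 2 (D + 27):
  D = 49 + 27 = 76
  L = -5 − 76 = -81
L: -50 − (-81) = 31

31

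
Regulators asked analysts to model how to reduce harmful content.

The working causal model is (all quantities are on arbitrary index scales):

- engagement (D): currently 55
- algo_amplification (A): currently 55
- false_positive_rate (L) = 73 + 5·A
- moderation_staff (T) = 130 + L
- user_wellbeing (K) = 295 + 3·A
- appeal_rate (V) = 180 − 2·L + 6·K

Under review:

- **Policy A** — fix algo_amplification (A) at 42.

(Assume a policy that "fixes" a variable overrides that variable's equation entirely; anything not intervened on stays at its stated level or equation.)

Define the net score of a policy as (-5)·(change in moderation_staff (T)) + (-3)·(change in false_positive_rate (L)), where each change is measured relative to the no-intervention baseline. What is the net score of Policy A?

520

Baseline:
  A = 55
  L = 73 + 5·55 = 348
  T = 130 + 348 = 478
Policy A (A := 42):
  A = 42
  L = 73 + 5·42 = 283
  T = 130 + 283 = 413
ΔT = 413 − 478 = -65; ΔL = 283 − 348 = -65
Score = (-5)·(-65) + (-3)·(-65) = 520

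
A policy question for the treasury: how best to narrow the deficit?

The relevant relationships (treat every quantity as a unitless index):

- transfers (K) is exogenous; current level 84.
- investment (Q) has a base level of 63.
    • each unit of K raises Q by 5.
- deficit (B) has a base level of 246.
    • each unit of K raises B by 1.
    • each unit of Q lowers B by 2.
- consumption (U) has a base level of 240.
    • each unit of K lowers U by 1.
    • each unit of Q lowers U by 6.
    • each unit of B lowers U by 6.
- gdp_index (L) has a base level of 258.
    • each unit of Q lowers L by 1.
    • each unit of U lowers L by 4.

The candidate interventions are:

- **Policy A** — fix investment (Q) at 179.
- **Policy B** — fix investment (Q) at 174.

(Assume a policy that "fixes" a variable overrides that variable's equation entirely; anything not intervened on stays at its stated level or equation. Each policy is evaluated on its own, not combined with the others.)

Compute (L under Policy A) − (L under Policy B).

Policy A (Q := 179):
  K = 84
  Q = 179
  B = 246 + 84 − 2·179 = -28
  U = 240 − 84 − 6·179 − 6·(-28) = -750
  L = 258 − 179 − 4·(-750) = 3079
Policy B (Q := 174):
  K = 84
  Q = 174
  B = 246 + 84 − 2·174 = -18
  U = 240 − 84 − 6·174 − 6·(-18) = -780
  L = 258 − 174 − 4·(-780) = 3204
L: 3079 − 3204 = -125

-125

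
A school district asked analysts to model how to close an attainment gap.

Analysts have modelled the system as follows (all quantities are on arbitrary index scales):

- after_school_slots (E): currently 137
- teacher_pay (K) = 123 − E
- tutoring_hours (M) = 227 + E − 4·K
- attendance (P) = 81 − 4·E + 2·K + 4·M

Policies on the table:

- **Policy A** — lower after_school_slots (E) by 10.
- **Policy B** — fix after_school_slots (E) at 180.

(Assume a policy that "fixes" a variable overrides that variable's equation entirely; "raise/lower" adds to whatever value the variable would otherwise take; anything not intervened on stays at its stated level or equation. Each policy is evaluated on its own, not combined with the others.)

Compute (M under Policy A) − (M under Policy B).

-265

Policy A (E − 10):
  E = 137 − 10 = 127
  K = 123 − 127 = -4
  M = 227 + 127 − 4·(-4) = 370
Policy B (E := 180):
  E = 180
  K = 123 − 180 = -57
  M = 227 + 180 − 4·(-57) = 635
M: 370 − 635 = -265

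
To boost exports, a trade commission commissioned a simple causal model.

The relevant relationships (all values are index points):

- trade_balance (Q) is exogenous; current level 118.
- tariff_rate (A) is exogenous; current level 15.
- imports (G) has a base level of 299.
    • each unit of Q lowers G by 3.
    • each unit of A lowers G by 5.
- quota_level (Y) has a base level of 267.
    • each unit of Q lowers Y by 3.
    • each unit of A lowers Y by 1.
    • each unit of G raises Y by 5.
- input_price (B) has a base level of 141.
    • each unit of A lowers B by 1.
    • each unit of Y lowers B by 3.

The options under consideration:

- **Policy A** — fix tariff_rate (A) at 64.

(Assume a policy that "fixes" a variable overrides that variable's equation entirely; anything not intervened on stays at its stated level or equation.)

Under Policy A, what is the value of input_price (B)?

6155

Policy A (A := 64):
  Q = 118
  A = 64
  G = 299 − 3·118 − 5·64 = -375
  Y = 267 − 3·118 − 64 + 5·(-375) = -2026
  B = 141 − 64 − 3·(-2026) = 6155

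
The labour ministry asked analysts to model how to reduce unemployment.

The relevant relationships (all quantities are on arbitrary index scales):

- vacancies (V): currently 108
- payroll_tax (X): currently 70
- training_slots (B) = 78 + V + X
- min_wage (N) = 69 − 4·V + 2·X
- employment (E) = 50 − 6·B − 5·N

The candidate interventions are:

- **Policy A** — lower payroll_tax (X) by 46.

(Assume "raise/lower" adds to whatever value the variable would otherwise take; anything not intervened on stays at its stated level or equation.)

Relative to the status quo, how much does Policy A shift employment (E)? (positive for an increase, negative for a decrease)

Baseline:
  V = 108
  X = 70
  B = 78 + 108 + 70 = 256
  N = 69 − 4·108 + 2·70 = -223
  E = 50 − 6·256 − 5·(-223) = -371
Policy A (X − 46):
  V = 108
  X = 70 − 46 = 24
  B = 78 + 108 + 24 = 210
  N = 69 − 4·108 + 2·24 = -315
  E = 50 − 6·210 − 5·(-315) = 365
Change in E: 365 − (-371) = 736

736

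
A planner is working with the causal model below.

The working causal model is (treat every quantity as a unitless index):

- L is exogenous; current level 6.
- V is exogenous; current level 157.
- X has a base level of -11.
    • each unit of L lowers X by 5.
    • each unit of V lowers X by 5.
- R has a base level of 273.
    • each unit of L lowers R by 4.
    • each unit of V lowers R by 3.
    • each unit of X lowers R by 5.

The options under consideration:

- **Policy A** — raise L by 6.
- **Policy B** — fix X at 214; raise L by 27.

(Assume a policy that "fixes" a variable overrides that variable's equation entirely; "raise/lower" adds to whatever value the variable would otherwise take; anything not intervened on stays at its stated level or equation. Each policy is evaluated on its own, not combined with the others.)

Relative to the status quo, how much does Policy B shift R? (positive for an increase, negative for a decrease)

Baseline:
  L = 6
  V = 157
  X = -11 − 5·6 − 5·157 = -826
  R = 273 − 4·6 − 3·157 − 5·(-826) = 3908
Policy B (X := 214, L + 27):
  L = 6 + 27 = 33
  V = 157
  X = 214
  R = 273 − 4·33 − 3·157 − 5·214 = -1400
Change in R: -1400 − 3908 = -5308

-5308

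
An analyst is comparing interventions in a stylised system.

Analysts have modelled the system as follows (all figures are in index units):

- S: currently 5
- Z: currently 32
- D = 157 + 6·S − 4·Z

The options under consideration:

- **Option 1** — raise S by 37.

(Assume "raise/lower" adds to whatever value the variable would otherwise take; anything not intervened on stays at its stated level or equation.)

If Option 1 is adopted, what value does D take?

Option 1 (S + 37):
  S = 5 + 37 = 42
  Z = 32
  D = 157 + 6·42 − 4·32 = 281

281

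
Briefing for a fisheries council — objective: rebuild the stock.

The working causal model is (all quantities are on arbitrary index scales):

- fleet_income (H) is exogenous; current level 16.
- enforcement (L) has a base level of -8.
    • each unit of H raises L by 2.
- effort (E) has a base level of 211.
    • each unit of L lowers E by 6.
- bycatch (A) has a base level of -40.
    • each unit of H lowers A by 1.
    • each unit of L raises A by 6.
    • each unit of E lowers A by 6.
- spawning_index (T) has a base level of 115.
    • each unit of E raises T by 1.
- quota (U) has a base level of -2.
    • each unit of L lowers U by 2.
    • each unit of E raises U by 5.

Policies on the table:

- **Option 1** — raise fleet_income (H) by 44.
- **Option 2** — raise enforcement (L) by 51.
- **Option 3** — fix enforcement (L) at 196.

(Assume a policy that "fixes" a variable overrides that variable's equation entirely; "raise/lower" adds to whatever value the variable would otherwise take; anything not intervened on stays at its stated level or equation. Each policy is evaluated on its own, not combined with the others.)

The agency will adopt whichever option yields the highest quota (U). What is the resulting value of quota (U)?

-1347

Option 1 (H + 44):
  H = 16 + 44 = 60
  L = -8 + 2·60 = 112
  E = 211 − 6·112 = -461
  U = -2 − 2·112 + 5·(-461) = -2531
Option 2 (L + 51):
  H = 16
  L = -8 + 2·16 (+51 from intervention) = 75
  E = 211 − 6·75 = -239
  U = -2 − 2·75 + 5·(-239) = -1347
Option 3 (L := 196):
  H = 16
  L = 196
  E = 211 − 6·196 = -965
  U = -2 − 2·196 + 5·(-965) = -5219
Comparing — Option 1: U=-2531, Option 2: U=-1347, Option 3: U=-5219. Highest is -1347 (Option 2).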